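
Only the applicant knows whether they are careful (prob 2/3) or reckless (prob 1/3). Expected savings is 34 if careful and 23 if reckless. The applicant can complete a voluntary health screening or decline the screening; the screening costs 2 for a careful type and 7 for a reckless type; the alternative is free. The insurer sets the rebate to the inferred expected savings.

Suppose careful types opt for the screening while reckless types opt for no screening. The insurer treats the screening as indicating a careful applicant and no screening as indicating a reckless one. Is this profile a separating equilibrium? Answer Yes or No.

Under these beliefs, the screening earns rebate 34 and no screening earns rebate 23.
careful: the screening nets 34 − 2 = 32; no screening nets 23. careful prefers the screening.
reckless: the screening nets 34 − 7 = 27; no screening nets 23. reckless would deviate to the screening.
reckless has a profitable deviation, so the profile is not an equilibrium.

No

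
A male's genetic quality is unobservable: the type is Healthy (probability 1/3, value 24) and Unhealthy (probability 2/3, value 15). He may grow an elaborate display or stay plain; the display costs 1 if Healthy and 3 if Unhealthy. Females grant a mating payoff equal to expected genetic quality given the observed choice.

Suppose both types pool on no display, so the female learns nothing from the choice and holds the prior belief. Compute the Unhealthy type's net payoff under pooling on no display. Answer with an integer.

Pooled mating payoff = 1/3·24 + 2/3·15 = 18.
Unhealthy pays no cost for no display, so net payoff = 18.

18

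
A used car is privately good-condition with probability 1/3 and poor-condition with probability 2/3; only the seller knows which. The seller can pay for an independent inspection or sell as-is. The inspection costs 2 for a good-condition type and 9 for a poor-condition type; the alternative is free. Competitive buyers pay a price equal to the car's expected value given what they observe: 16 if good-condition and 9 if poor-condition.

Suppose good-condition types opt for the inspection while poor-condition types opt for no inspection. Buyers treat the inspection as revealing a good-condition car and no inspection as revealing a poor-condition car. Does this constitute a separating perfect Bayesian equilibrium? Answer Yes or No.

Yes

Under these beliefs, the inspection earns price 16 and no inspection earns price 9.
good-condition: the inspection nets 16 − 2 = 14; no inspection nets 9. good-condition prefers the inspection.
poor-condition: the inspection nets 16 − 9 = 7; no inspection nets 9. poor-condition prefers no inspection.
Neither type deviates, so the separating profile is an equilibrium.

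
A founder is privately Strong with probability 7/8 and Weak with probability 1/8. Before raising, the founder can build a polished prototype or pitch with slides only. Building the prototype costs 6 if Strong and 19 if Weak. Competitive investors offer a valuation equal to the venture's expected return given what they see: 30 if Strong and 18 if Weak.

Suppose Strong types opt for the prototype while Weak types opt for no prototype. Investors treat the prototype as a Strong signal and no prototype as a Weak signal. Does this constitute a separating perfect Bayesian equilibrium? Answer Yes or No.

Yes

Under these beliefs, the prototype earns valuation 30 and no prototype earns valuation 18.
Strong: the prototype nets 30 − 6 = 24; no prototype nets 18. Strong prefers the prototype.
Weak: the prototype nets 30 − 19 = 11; no prototype nets 18. Weak prefers no prototype.
Neither type deviates, so the separating profile is an equilibrium.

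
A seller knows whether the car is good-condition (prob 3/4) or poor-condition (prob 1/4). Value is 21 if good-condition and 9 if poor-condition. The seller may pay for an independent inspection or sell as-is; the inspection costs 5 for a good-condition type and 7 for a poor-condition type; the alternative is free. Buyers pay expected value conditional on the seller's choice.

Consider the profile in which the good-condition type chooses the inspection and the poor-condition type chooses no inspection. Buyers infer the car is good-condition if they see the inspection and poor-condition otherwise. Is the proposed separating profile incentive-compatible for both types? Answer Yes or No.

Under these beliefs, the inspection earns price 21 and no inspection earns price 9.
good-condition: the inspection nets 21 − 5 = 16; no inspection nets 9. good-condition prefers the inspection.
poor-condition: the inspection nets 21 − 7 = 14; no inspection nets 9. poor-condition would deviate to the inspection.
poor-condition has a profitable deviation, so the profile is not an equilibrium.

No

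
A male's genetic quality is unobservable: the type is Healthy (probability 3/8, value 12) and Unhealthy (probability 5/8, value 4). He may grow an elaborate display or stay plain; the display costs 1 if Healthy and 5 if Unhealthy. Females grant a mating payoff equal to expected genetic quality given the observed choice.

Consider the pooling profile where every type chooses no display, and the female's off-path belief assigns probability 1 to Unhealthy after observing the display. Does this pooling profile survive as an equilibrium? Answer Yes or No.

Yes

On path, the female holds the prior and pays 3/8·12 + 5/8·4 = 7. Off path (the display), believing Unhealthy, it pays 4.
Healthy: no display nets 7; the display nets 4 − 1 = 3. Healthy stays.
Unhealthy: no display nets 7; the display nets 4 − 5 = -1. Unhealthy stays.
No type deviates, so pooling is sustained.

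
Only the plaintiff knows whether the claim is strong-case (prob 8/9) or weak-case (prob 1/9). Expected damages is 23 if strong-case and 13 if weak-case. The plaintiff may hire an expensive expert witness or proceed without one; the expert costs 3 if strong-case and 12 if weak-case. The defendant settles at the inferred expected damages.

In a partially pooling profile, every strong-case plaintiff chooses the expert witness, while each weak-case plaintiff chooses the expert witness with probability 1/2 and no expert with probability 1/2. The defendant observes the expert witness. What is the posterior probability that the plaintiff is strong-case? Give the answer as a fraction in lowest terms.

P(the expert witness) = (8/9)·1 + (1/9)·(1/2) = 17/18.
By Bayes' rule, P(strong-case | the expert witness) = (8/9) / (17/18) = 16/17.

16/17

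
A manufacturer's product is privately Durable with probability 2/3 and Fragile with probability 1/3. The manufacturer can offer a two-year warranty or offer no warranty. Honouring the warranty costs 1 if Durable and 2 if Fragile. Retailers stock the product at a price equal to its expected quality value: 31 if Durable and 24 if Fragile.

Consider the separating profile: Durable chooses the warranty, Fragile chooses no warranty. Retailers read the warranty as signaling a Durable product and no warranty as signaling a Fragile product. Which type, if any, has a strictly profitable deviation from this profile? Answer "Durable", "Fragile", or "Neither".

Fragile

The warranty pays 31; no warranty pays 24.
Durable: assigned the warranty, nets 31 − 1 = 30; deviating to no warranty nets 24.
Fragile: assigned no warranty, nets 24; deviating to the warranty nets 31 − 2 = 29.
The Fragile type gains 5 by deviating.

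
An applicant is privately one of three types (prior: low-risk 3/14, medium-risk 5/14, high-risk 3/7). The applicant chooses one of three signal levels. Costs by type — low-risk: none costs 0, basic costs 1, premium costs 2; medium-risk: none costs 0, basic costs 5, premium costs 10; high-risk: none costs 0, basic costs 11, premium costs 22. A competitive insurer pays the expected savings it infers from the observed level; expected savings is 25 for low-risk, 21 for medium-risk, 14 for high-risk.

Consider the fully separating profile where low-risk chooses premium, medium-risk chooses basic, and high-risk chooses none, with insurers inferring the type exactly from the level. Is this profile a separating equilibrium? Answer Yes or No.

Separating rebates: premium → 25, basic → 21, none → 14.
low-risk (assigned premium): none: 14 − 0 = 14; basic: 21 − 1 = 20; premium: 25 − 2 = 23. low-risk stays.
medium-risk (assigned basic): none: 14 − 0 = 14; basic: 21 − 5 = 16; premium: 25 − 10 = 15. medium-risk stays.
high-risk (assigned none): none: 14 − 0 = 14; basic: 21 − 11 = 10; premium: 25 − 22 = 3. high-risk stays.
Every type prefers its assigned level; separation holds.

Yes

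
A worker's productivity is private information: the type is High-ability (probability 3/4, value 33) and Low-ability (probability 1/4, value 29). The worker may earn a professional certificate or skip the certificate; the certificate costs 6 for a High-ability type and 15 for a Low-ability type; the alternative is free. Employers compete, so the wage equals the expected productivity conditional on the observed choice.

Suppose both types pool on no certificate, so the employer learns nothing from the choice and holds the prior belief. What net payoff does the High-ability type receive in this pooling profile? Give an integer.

Pooled wage = 3/4·33 + 1/4·29 = 32.
High-ability pays no cost for no certificate, so net payoff = 32.

32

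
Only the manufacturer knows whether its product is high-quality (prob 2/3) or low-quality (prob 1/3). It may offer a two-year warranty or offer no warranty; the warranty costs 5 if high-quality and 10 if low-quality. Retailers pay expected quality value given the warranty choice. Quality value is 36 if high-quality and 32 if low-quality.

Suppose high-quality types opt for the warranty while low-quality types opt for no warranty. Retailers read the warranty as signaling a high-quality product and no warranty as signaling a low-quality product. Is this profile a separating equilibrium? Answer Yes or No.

No

Under these beliefs, the warranty earns price 36 and no warranty earns price 32.
high-quality: the warranty nets 36 − 5 = 31; no warranty nets 32. high-quality would deviate to no warranty.
low-quality: the warranty nets 36 − 10 = 26; no warranty nets 32. low-quality prefers no warranty.
high-quality has a profitable deviation, so the profile is not an equilibrium.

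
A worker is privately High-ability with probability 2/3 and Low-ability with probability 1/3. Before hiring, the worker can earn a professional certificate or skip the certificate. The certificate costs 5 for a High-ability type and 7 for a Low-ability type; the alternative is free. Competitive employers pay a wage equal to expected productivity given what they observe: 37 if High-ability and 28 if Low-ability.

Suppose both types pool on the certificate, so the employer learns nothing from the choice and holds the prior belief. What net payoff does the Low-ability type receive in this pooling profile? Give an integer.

Pooled wage = 2/3·37 + 1/3·28 = 34.
Low-ability pays cost 7 for the certificate, so net payoff = 34 − 7 = 27.

27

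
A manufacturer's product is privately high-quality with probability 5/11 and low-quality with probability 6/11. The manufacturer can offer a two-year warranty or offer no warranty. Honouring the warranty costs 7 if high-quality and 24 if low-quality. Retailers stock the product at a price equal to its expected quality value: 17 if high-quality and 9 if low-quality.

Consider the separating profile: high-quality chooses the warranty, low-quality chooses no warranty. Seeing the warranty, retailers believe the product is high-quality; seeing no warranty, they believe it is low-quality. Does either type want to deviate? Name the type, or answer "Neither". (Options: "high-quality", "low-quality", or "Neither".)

The warranty pays 17; no warranty pays 9.
high-quality: assigned the warranty, nets 17 − 7 = 10; deviating to no warranty nets 9.
low-quality: assigned no warranty, nets 9; deviating to the warranty nets 17 − 24 = -7.
Both types strictly prefer their assigned action; no profitable deviation.

Neither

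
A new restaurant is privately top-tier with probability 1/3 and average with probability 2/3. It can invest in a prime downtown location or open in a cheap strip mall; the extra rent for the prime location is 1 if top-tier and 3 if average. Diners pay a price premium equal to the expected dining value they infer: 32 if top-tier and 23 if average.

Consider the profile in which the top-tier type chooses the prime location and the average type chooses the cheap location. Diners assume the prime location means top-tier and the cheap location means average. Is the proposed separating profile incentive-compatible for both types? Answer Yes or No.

No

Under these beliefs, the prime location earns price premium 32 and the cheap location earns price premium 23.
top-tier: the prime location nets 32 − 1 = 31; the cheap location nets 23. top-tier prefers the prime location.
average: the prime location nets 32 − 3 = 29; the cheap location nets 23. average would deviate to the prime location.
average has a profitable deviation, so the profile is not an equilibrium.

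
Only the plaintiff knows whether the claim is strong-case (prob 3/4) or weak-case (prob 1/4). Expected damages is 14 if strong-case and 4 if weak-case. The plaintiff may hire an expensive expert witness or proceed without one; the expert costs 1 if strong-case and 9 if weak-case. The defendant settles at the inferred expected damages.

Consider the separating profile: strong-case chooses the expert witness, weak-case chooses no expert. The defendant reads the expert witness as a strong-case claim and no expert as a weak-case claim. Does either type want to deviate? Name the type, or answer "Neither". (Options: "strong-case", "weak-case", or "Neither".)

weak-case

The expert witness pays 14; no expert pays 4.
strong-case: assigned the expert witness, nets 14 − 1 = 13; deviating to no expert nets 4.
weak-case: assigned no expert, nets 4; deviating to the expert witness nets 14 − 9 = 5.
The weak-case type gains 1 by deviating.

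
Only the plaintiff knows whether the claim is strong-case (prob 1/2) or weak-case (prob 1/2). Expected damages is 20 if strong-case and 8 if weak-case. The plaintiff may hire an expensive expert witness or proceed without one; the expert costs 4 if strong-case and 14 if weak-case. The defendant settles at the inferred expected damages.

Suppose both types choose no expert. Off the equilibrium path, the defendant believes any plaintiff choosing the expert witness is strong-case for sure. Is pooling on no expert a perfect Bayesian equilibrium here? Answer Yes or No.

On path, the defendant holds the prior and pays 1/2·20 + 1/2·8 = 14. Off path (the expert witness), believing strong-case, it pays 20.
strong-case: no expert nets 14; the expert witness nets 20 − 4 = 16. strong-case would deviate.
weak-case: no expert nets 14; the expert witness nets 20 − 14 = 6. weak-case stays.
A type deviates, so pooling fails.

No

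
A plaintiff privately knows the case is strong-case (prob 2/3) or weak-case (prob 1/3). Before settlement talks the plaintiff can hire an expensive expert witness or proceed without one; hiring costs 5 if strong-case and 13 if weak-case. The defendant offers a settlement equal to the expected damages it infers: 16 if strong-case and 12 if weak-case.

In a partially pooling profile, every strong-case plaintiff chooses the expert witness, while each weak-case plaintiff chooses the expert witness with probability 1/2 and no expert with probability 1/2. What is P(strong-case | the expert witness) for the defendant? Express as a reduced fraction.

4/5

P(the expert witness) = (2/3)·1 + (1/3)·(1/2) = 5/6.
By Bayes' rule, P(strong-case | the expert witness) = (2/3) / (5/6) = 4/5.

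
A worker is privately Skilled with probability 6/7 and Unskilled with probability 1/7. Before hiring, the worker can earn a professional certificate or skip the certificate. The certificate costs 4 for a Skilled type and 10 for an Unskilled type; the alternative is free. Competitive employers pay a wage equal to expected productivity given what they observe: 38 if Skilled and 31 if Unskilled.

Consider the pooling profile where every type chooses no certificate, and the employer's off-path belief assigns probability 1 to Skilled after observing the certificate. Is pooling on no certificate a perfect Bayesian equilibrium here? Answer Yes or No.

On path, the employer holds the prior and pays 6/7·38 + 1/7·31 = 37. Off path (the certificate), believing Skilled, it pays 38.
Skilled: no certificate nets 37; the certificate nets 38 − 4 = 34. Skilled stays.
Unskilled: no certificate nets 37; the certificate nets 38 − 10 = 28. Unskilled stays.
No type deviates, so pooling is sustained.

Yes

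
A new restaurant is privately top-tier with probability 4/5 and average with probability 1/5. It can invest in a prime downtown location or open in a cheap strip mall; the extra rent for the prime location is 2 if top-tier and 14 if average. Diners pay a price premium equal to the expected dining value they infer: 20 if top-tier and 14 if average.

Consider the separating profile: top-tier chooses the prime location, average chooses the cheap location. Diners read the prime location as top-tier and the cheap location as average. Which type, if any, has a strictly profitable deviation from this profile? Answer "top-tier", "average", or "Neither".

The prime location pays 20; the cheap location pays 14.
top-tier: assigned the prime location, nets 20 − 2 = 18; deviating to the cheap location nets 14.
average: assigned the cheap location, nets 14; deviating to the prime location nets 20 − 14 = 6.
Both types strictly prefer their assigned action; no profitable deviation.

Neither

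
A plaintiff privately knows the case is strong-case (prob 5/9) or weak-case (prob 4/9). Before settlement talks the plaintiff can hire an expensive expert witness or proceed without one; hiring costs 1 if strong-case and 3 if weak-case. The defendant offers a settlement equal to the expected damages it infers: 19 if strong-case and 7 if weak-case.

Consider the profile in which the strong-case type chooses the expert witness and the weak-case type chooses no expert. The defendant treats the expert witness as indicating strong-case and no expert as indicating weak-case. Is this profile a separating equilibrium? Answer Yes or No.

No

Under these beliefs, the expert witness earns settlement 19 and no expert earns settlement 7.
strong-case: the expert witness nets 19 − 1 = 18; no expert nets 7. strong-case prefers the expert witness.
weak-case: the expert witness nets 19 − 3 = 16; no expert nets 7. weak-case would deviate to the expert witness.
weak-case has a profitable deviation, so the profile is not an equilibrium.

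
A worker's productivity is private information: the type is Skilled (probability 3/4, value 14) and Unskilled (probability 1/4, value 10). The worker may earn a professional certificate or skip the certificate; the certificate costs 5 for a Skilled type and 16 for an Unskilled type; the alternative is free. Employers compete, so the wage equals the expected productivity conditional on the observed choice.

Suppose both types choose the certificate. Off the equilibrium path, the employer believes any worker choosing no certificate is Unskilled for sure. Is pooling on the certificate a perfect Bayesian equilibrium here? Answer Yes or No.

On path, the employer holds the prior and pays 3/4·14 + 1/4·10 = 13. Off path (no certificate), believing Unskilled, it pays 10.
Skilled: the certificate nets 13 − 5 = 8; no certificate nets 10. Skilled would deviate.
Unskilled: the certificate nets 13 − 16 = -3; no certificate nets 10. Unskilled would deviate.
A type deviates, so pooling fails.

No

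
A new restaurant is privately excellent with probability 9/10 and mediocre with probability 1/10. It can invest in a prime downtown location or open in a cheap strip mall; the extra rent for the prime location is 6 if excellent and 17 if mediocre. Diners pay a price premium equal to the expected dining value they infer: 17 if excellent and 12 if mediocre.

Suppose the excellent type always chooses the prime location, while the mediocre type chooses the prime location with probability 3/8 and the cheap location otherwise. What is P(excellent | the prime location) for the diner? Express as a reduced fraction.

24/25

P(the prime location) = (9/10)·1 + (1/10)·(3/8) = 15/16.
By Bayes' rule, P(excellent | the prime location) = (9/10) / (15/16) = 24/25.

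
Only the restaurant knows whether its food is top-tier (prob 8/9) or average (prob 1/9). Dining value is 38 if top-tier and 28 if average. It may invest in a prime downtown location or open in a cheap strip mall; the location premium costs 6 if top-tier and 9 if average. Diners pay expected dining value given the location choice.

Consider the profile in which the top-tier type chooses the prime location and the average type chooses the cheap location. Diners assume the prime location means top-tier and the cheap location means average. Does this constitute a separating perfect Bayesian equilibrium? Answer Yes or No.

Under these beliefs, the prime location earns price premium 38 and the cheap location earns price premium 28.
top-tier: the prime location nets 38 − 6 = 32; the cheap location nets 28. top-tier prefers the prime location.
average: the prime location nets 38 − 9 = 29; the cheap location nets 28. average would deviate to the prime location.
average has a profitable deviation, so the profile is not an equilibrium.

No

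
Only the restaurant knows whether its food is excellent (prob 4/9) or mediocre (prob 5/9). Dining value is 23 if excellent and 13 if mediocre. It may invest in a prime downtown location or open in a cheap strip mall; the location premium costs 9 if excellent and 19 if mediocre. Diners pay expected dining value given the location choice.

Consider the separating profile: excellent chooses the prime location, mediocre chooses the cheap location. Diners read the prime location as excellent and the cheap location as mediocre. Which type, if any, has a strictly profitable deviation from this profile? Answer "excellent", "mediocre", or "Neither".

The prime location pays 23; the cheap location pays 13.
excellent: assigned the prime location, nets 23 − 9 = 14; deviating to the cheap location nets 13.
mediocre: assigned the cheap location, nets 13; deviating to the prime location nets 23 − 19 = 4.
Both types strictly prefer their assigned action; no profitable deviation.

Neither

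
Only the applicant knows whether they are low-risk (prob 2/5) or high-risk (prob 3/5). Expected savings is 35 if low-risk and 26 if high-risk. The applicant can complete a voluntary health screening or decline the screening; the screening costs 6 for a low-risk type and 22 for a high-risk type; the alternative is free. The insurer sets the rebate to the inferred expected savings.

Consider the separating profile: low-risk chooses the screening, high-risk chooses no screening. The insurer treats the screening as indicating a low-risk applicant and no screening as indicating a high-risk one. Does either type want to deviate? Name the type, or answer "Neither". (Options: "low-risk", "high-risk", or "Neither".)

The screening pays 35; no screening pays 26.
low-risk: assigned the screening, nets 35 − 6 = 29; deviating to no screening nets 26.
high-risk: assigned no screening, nets 26; deviating to the screening nets 35 − 22 = 13.
Both types strictly prefer their assigned action; no profitable deviation.

Neither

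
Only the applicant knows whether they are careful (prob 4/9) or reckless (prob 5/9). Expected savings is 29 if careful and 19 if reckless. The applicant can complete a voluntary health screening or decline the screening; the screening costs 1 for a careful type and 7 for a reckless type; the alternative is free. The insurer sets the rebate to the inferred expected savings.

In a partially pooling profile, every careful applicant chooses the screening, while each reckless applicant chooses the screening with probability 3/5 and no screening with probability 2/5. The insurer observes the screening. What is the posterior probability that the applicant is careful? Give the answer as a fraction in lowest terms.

P(the screening) = (4/9)·1 + (5/9)·(3/5) = 7/9.
By Bayes' rule, P(careful | the screening) = (4/9) / (7/9) = 4/7.

4/7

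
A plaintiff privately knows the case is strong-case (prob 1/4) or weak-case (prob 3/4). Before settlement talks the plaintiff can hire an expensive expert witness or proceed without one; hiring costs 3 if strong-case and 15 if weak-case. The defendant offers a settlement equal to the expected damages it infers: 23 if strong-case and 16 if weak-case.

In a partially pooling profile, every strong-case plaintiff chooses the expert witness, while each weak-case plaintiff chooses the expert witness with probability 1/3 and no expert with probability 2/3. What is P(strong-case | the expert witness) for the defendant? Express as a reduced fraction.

P(the expert witness) = (1/4)·1 + (3/4)·(1/3) = 1/2.
By Bayes' rule, P(strong-case | the expert witness) = (1/4) / (1/2) = 1/2.

1/2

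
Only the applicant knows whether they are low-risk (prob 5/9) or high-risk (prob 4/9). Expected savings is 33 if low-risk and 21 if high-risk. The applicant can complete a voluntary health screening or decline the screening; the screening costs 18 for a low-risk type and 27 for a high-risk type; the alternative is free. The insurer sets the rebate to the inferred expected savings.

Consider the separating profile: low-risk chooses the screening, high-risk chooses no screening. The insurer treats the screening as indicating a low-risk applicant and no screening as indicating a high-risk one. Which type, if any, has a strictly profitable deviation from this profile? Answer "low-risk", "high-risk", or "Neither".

low-risk

The screening pays 33; no screening pays 21.
low-risk: assigned the screening, nets 33 − 18 = 15; deviating to no screening nets 21.
high-risk: assigned no screening, nets 21; deviating to the screening nets 33 − 27 = 6.
The low-risk type gains 6 by deviating.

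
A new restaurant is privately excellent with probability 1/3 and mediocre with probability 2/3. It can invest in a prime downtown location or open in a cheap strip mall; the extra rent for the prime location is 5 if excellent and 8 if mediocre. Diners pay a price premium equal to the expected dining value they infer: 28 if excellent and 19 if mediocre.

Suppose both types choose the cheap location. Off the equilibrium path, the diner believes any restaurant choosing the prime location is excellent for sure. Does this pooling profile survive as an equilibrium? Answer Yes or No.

No

On path, the diner holds the prior and pays 1/3·28 + 2/3·19 = 22. Off path (the prime location), believing excellent, it pays 28.
excellent: the cheap location nets 22; the prime location nets 28 − 5 = 23. excellent would deviate.
mediocre: the cheap location nets 22; the prime location nets 28 − 8 = 20. mediocre stays.
A type deviates, so pooling fails.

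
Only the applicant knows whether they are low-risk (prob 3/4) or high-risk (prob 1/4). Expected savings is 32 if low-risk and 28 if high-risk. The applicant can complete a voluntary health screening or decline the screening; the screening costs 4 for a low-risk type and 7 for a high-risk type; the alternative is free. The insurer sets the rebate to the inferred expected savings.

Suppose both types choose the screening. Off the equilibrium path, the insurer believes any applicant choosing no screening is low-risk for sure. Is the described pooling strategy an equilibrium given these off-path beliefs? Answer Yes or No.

No

On path, the insurer holds the prior and pays 3/4·32 + 1/4·28 = 31. Off path (no screening), believing low-risk, it pays 32.
low-risk: the screening nets 31 − 4 = 27; no screening nets 32. low-risk would deviate.
high-risk: the screening nets 31 − 7 = 24; no screening nets 32. high-risk would deviate.
A type deviates, so pooling fails.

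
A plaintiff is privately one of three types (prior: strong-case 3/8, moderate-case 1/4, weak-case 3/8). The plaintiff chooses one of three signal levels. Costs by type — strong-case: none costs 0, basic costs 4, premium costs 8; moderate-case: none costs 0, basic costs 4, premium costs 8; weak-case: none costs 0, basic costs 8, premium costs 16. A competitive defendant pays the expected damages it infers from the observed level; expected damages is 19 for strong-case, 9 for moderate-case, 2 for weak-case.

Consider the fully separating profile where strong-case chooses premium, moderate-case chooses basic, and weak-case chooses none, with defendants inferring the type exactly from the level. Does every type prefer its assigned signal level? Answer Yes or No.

No

Separating settlements: premium → 19, basic → 9, none → 2.
strong-case (assigned premium): none: 2 − 0 = 2; basic: 9 − 4 = 5; premium: 19 − 8 = 11. strong-case stays.
moderate-case (assigned basic): none: 2 − 0 = 2; basic: 9 − 4 = 5; premium: 19 − 8 = 11. moderate-case prefers premium.
weak-case (assigned none): none: 2 − 0 = 2; basic: 9 − 8 = 1; premium: 19 − 16 = 3. weak-case prefers premium.
At least one type deviates; the separating profile fails.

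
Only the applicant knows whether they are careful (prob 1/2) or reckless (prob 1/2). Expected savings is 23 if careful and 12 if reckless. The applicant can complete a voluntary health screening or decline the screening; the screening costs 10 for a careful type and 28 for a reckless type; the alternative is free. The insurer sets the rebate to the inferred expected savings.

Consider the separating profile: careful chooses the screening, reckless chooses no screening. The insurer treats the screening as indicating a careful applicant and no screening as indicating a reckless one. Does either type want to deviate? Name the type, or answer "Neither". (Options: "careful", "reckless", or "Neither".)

The screening pays 23; no screening pays 12.
careful: assigned the screening, nets 23 − 10 = 13; deviating to no screening nets 12.
reckless: assigned no screening, nets 12; deviating to the screening nets 23 − 28 = -5.
Both types strictly prefer their assigned action; no profitable deviation.

Neither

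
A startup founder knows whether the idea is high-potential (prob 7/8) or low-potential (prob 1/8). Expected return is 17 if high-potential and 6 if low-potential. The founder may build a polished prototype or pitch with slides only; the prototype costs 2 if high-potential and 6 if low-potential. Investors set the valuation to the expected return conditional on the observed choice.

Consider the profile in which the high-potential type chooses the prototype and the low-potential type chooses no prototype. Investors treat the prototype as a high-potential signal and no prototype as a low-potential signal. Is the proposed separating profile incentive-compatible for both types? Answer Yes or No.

No

Under these beliefs, the prototype earns valuation 17 and no prototype earns valuation 6.
high-potential: the prototype nets 17 − 2 = 15; no prototype nets 6. high-potential prefers the prototype.
low-potential: the prototype nets 17 − 6 = 11; no prototype nets 6. low-potential would deviate to the prototype.
low-potential has a profitable deviation, so the profile is not an equilibrium.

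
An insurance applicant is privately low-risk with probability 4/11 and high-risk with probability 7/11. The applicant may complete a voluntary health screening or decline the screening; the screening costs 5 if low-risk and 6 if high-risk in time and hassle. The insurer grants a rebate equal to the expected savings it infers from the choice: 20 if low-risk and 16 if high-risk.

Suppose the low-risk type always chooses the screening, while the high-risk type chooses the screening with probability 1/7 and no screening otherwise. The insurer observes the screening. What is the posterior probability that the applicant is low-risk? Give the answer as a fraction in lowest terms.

P(the screening) = (4/11)·1 + (7/11)·(1/7) = 5/11.
By Bayes' rule, P(low-risk | the screening) = (4/11) / (5/11) = 4/5.

4/5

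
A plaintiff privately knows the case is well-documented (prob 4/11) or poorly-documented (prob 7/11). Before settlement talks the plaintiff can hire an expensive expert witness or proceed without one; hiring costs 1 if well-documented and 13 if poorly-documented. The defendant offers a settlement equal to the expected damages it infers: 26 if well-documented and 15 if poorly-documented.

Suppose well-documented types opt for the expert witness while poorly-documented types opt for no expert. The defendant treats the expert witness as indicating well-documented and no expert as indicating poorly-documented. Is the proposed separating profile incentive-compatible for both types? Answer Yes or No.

Under these beliefs, the expert witness earns settlement 26 and no expert earns settlement 15.
well-documented: the expert witness nets 26 − 1 = 25; no expert nets 15. well-documented prefers the expert witness.
poorly-documented: the expert witness nets 26 − 13 = 13; no expert nets 15. poorly-documented prefers no expert.
Neither type deviates, so the separating profile is an equilibrium.

Yes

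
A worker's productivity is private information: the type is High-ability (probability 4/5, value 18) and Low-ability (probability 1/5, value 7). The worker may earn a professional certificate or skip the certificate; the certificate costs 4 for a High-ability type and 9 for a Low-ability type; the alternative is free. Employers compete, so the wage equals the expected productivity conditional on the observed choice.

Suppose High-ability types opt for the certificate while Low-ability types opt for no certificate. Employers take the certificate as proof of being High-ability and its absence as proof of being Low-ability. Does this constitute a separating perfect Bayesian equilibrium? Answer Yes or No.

No

Under these beliefs, the certificate earns wage 18 and no certificate earns wage 7.
High-ability: the certificate nets 18 − 4 = 14; no certificate nets 7. High-ability prefers the certificate.
Low-ability: the certificate nets 18 − 9 = 9; no certificate nets 7. Low-ability would deviate to the certificate.
Low-ability has a profitable deviation, so the profile is not an equilibrium.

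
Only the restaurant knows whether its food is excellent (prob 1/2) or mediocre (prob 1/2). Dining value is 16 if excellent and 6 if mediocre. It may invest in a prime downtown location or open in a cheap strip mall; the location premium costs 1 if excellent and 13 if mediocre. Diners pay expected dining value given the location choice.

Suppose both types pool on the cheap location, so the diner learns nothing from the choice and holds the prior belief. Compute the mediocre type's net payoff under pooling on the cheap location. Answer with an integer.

Pooled price premium = 1/2·16 + 1/2·6 = 11.
mediocre pays no cost for the cheap location, so net payoff = 11.

11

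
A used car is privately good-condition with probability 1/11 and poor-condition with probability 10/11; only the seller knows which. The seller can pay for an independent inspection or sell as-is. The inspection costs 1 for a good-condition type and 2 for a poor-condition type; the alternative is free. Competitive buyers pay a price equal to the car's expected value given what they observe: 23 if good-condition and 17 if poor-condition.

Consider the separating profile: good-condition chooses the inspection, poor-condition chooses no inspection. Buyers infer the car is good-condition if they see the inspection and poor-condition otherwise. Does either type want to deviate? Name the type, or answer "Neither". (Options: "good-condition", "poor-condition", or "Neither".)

poor-condition

The inspection pays 23; no inspection pays 17.
good-condition: assigned the inspection, nets 23 − 1 = 22; deviating to no inspection nets 17.
poor-condition: assigned no inspection, nets 17; deviating to the inspection nets 23 − 2 = 21.
The poor-condition type gains 4 by deviating.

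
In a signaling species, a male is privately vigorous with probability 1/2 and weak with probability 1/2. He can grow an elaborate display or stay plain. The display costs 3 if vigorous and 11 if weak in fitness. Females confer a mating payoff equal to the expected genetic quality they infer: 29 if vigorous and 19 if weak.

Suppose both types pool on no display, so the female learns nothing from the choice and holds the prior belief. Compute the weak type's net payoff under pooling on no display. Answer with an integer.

24

Pooled mating payoff = 1/2·29 + 1/2·19 = 24.
weak pays no cost for no display, so net payoff = 24.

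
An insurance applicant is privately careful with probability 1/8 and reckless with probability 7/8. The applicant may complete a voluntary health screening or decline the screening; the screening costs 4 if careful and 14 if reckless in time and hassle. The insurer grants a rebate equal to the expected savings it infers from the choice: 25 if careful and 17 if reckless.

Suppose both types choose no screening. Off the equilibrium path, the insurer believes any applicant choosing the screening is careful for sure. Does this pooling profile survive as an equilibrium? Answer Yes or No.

On path, the insurer holds the prior and pays 1/8·25 + 7/8·17 = 18. Off path (the screening), believing careful, it pays 25.
careful: no screening nets 18; the screening nets 25 − 4 = 21. careful would deviate.
reckless: no screening nets 18; the screening nets 25 − 14 = 11. reckless stays.
A type deviates, so pooling fails.

No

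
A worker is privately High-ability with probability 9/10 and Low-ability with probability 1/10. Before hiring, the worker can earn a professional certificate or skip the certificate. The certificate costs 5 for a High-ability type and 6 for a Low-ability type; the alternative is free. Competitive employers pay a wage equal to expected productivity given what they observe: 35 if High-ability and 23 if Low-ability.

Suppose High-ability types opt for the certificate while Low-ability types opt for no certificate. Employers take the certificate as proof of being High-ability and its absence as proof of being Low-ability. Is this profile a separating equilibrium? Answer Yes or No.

Under these beliefs, the certificate earns wage 35 and no certificate earns wage 23.
High-ability: the certificate nets 35 − 5 = 30; no certificate nets 23. High-ability prefers the certificate.
Low-ability: the certificate nets 35 − 6 = 29; no certificate nets 23. Low-ability would deviate to the certificate.
Low-ability has a profitable deviation, so the profile is not an equilibrium.

No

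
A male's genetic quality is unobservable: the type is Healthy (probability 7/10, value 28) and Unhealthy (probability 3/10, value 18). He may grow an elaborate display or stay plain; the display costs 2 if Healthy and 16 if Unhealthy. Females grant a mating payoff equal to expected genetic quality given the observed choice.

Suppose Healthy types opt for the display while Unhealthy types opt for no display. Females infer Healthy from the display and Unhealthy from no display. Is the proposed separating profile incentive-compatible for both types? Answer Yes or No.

Yes

Under these beliefs, the display earns mating payoff 28 and no display earns mating payoff 18.
Healthy: the display nets 28 − 2 = 26; no display nets 18. Healthy prefers the display.
Unhealthy: the display nets 28 − 16 = 12; no display nets 18. Unhealthy prefers no display.
Neither type deviates, so the separating profile is an equilibrium.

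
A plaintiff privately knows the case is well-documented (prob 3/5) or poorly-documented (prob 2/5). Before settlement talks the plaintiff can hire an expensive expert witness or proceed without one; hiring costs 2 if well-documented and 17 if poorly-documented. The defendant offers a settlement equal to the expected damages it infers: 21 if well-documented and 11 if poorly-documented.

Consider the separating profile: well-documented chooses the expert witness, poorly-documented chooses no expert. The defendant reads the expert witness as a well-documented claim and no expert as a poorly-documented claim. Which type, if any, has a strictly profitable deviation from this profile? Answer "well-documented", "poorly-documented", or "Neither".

The expert witness pays 21; no expert pays 11.
well-documented: assigned the expert witness, nets 21 − 2 = 19; deviating to no expert nets 11.
poorly-documented: assigned no expert, nets 11; deviating to the expert witness nets 21 − 17 = 4.
Both types strictly prefer their assigned action; no profitable deviation.

Neither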